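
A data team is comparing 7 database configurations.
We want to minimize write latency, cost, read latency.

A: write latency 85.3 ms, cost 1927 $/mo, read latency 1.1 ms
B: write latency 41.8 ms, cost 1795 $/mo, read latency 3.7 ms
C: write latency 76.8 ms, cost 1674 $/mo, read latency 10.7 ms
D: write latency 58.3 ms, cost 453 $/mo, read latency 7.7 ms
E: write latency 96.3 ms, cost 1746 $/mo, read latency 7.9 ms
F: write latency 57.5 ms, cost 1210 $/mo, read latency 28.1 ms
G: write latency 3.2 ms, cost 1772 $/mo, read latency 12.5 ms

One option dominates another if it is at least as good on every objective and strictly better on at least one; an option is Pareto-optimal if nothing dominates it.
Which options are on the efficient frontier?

A, B, D, F, G

A: not dominated (best read latency).
B: not dominated.
C: dominated by D (write latency 58.3≤76.8, cost 453≤1674, read latency 7.7≤10.7).
D: not dominated (best cost).
E: dominated by D (write latency 58.3≤96.3, cost 453≤1746, read latency 7.7≤7.9).
F: not dominated.
G: not dominated (best write latency).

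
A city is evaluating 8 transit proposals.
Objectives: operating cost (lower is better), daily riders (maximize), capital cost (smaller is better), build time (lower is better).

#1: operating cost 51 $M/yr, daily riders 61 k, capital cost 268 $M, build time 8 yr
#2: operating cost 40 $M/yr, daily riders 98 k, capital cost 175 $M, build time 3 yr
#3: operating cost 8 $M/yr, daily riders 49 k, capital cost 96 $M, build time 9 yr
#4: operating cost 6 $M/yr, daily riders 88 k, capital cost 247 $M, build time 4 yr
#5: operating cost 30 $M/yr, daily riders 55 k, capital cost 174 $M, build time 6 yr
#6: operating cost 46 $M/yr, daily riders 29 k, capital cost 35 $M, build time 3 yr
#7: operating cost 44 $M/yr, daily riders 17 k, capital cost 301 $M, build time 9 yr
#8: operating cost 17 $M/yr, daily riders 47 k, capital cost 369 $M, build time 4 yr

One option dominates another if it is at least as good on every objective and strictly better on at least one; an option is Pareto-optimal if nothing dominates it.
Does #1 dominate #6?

No

#1 vs #6: #1 is worse on operating cost (51 vs 46), so it does not dominate #6.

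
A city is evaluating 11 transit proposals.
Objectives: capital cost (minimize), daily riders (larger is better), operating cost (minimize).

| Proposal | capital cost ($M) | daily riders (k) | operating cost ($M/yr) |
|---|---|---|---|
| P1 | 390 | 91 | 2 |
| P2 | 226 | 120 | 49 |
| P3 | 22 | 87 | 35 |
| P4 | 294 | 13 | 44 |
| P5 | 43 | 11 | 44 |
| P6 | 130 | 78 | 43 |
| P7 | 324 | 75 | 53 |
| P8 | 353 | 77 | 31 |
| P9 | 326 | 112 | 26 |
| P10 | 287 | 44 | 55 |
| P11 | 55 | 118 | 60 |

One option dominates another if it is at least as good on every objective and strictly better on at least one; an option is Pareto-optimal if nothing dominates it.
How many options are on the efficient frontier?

P1: not dominated (best operating cost).
P2: not dominated (best daily riders).
P3: not dominated (best capital cost).
P4: dominated by P3 (capital cost 22≤294, daily riders 87≥13, operating cost 35≤44).
P5: dominated by P3 (capital cost 22≤43, daily riders 87≥11, operating cost 35≤44).
P6: dominated by P3 (capital cost 22≤130, daily riders 87≥78, operating cost 35≤43).
P7: dominated by P2 (capital cost 226≤324, daily riders 120≥75, operating cost 49≤53).
P8: dominated by P9 (capital cost 326≤353, daily riders 112≥77, operating cost 26≤31).
P9: not dominated.
P10: dominated by P2 (capital cost 226≤287, daily riders 120≥44, operating cost 49≤55).
P11: not dominated.
Pareto-optimal: P1, P2, P3, P9, P11 → 5.

5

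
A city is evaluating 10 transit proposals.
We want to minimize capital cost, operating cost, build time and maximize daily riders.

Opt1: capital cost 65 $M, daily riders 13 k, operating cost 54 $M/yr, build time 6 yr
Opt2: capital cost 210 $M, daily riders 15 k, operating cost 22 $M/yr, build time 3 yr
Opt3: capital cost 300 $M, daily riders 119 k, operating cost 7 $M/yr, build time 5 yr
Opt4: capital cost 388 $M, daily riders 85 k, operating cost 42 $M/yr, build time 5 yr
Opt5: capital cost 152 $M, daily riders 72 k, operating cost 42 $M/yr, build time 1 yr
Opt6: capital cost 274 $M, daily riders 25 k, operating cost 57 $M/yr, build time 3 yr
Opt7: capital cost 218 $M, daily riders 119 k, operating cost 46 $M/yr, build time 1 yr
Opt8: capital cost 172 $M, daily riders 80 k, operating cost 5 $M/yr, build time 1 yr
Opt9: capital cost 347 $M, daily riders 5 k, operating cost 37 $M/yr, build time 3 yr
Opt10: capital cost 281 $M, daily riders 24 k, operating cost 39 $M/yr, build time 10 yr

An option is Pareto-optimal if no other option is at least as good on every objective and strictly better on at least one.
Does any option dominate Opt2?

Opt8 vs Opt2: capital cost 172≤210, daily riders 80≥15, operating cost 5≤22, build time 1≤3 — Opt8 is at least as good on every objective and strictly better on at least one, so Opt8 dominates Opt2.

Yes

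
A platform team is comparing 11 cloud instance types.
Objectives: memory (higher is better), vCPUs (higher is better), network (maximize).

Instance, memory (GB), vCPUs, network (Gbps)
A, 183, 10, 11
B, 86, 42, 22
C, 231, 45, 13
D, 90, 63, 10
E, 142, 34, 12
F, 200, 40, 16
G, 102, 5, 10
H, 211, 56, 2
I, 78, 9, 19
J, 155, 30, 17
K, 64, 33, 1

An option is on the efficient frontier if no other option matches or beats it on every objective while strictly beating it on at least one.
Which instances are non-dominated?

B, C, D, F, H, J

A: dominated by C (memory 231≥183, vCPUs 45≥10, network 13≥11).
B: not dominated (best network).
C: not dominated (best memory).
D: not dominated (best vCPUs).
E: dominated by C (memory 231≥142, vCPUs 45≥34, network 13≥12).
F: not dominated.
G: dominated by A (memory 183≥102, vCPUs 10≥5, network 11≥10).
H: not dominated.
I: dominated by B (memory 86≥78, vCPUs 42≥9, network 22≥19).
J: not dominated.
K: dominated by B (memory 86≥64, vCPUs 42≥33, network 22≥1).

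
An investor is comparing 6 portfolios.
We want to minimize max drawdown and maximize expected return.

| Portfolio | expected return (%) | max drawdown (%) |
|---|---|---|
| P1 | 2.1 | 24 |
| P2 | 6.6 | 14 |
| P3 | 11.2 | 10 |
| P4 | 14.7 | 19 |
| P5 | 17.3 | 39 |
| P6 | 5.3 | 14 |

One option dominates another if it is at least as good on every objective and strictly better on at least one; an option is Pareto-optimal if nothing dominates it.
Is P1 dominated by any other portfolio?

Yes

P2 vs P1: expected return 6.6≥2.1, max drawdown 14≤24 — P2 is at least as good on every objective and strictly better on at least one, so P2 dominates P1.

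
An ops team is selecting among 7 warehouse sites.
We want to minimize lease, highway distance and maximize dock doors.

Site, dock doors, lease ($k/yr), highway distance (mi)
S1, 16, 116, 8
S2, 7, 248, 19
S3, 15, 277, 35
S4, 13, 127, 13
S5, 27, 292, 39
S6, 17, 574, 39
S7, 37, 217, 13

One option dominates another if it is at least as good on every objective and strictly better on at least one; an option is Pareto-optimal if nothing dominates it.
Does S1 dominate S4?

Yes

S1 vs S4: dock doors 16≥13, lease 116≤127, highway distance 8≤13 — S1 is at least as good on every objective with at least one strict improvement.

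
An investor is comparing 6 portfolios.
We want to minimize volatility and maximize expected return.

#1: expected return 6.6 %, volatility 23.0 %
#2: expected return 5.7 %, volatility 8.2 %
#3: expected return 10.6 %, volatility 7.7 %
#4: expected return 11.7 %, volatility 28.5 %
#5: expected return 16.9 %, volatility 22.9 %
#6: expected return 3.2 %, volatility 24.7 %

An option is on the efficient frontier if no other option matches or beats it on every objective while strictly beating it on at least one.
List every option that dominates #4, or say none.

#5: expected return 16.9≥11.7, volatility 22.9≤28.5 — dominates #4.
Others (#1, #2, #3, #6) are each worse than #4 on at least one objective.

#5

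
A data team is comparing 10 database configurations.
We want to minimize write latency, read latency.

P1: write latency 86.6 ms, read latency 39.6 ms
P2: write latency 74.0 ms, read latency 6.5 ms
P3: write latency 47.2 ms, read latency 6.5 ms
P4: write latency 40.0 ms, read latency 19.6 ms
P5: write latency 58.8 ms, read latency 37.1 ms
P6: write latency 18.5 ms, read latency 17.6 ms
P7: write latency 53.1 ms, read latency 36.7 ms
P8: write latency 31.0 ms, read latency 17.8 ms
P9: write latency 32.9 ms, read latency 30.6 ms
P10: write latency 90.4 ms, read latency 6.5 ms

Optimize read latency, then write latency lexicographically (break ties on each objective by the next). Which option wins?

First minimize read latency: best is 6.5, kept {P2, P3, P10}.
Then minimize write latency: best is 47.2, kept {P3}.

P3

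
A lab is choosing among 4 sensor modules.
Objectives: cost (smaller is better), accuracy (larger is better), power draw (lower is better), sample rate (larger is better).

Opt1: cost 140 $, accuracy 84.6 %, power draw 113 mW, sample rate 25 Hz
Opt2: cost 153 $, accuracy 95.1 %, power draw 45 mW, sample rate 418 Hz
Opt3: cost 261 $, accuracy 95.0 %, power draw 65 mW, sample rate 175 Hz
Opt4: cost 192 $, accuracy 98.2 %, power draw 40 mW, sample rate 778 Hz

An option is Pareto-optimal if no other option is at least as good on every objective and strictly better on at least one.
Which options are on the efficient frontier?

Opt1: not dominated (best cost).
Opt2: not dominated.
Opt3: dominated by Opt2 (cost 153≤261, accuracy 95.1≥95.0, power draw 45≤65, sample rate 418≥175).
Opt4: not dominated (best accuracy).

Opt1, Opt2, Opt4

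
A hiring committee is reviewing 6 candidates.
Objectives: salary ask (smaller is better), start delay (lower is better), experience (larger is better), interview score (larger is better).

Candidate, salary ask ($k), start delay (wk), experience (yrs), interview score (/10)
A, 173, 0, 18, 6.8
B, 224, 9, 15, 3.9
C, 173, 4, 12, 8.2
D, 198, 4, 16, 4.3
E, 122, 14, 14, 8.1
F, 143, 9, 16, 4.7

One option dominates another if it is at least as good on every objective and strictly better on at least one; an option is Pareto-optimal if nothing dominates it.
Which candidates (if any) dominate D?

A: salary ask 173≤198, start delay 0≤4, experience 18≥16, interview score 6.8≥4.3 — dominates D.
Others (B, C, E, F) are each worse than D on at least one objective.

A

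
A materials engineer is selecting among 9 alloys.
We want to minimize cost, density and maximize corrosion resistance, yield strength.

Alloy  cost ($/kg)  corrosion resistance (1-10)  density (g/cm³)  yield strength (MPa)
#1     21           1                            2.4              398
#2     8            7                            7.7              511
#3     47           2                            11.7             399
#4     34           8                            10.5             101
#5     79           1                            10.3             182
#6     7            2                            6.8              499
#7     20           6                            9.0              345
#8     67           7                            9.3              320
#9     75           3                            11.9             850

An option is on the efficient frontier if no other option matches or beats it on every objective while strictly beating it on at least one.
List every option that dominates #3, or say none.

#2: cost 8≤47, corrosion resistance 7≥2, density 7.7≤11.7, yield strength 511≥399 — dominates #3.
#6: cost 7≤47, corrosion resistance 2≥2, density 6.8≤11.7, yield strength 499≥399 — dominates #3.
Others (#1, #4, #5, #7, #8, #9) are each worse than #3 on at least one objective.

#2, #6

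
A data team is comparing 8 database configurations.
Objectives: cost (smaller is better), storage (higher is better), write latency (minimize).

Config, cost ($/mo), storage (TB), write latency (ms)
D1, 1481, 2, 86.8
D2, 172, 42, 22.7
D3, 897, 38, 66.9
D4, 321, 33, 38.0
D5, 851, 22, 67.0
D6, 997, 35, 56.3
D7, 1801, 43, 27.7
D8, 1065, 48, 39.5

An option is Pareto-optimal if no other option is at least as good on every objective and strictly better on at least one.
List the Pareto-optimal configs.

D2, D7, D8

D1: dominated by D2 (cost 172≤1481, storage 42≥2, write latency 22.7≤86.8).
D2: not dominated (best cost).
D3: dominated by D2 (cost 172≤897, storage 42≥38, write latency 22.7≤66.9).
D4: dominated by D2 (cost 172≤321, storage 42≥33, write latency 22.7≤38.0).
D5: dominated by D2 (cost 172≤851, storage 42≥22, write latency 22.7≤67.0).
D6: dominated by D2 (cost 172≤997, storage 42≥35, write latency 22.7≤56.3).
D7: not dominated.
D8: not dominated (best storage).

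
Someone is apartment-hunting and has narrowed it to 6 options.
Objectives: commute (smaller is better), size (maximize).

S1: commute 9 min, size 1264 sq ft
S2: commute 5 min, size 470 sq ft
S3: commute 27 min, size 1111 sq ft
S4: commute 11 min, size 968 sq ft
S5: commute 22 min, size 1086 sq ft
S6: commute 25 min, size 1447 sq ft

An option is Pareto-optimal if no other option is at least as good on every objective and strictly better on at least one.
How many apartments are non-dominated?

3

S1: not dominated.
S2: not dominated (best commute).
S3: dominated by S1 (commute 9≤27, size 1264≥1111).
S4: dominated by S1 (commute 9≤11, size 1264≥968).
S5: dominated by S1 (commute 9≤22, size 1264≥1086).
S6: not dominated (best size).
Pareto-optimal: S1, S2, S6 → 3.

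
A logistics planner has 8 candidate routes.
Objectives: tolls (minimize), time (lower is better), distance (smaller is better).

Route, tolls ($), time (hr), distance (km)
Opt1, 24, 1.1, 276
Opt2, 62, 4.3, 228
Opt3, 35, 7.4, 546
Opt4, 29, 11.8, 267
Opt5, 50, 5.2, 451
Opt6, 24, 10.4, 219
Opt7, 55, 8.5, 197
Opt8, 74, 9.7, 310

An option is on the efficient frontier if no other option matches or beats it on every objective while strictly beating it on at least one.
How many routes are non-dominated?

4

Opt1: not dominated (best time).
Opt2: not dominated.
Opt3: dominated by Opt1 (tolls 24≤35, time 1.1≤7.4, distance 276≤546).
Opt4: dominated by Opt6 (tolls 24≤29, time 10.4≤11.8, distance 219≤267).
Opt5: dominated by Opt1 (tolls 24≤50, time 1.1≤5.2, distance 276≤451).
Opt6: not dominated.
Opt7: not dominated (best distance).
Opt8: dominated by Opt1 (tolls 24≤74, time 1.1≤9.7, distance 276≤310).
Pareto-optimal: Opt1, Opt2, Opt6, Opt7 → 4.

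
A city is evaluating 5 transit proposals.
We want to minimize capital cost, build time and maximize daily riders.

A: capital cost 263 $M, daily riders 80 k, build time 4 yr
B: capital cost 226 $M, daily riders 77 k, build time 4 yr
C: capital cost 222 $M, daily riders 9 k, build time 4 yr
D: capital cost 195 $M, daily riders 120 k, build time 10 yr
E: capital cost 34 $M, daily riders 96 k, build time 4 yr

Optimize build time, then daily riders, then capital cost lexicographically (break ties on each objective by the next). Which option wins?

First minimize build time: best is 4, kept {A, B, C, E}.
Then maximize daily riders: best is 96, kept {E}.

E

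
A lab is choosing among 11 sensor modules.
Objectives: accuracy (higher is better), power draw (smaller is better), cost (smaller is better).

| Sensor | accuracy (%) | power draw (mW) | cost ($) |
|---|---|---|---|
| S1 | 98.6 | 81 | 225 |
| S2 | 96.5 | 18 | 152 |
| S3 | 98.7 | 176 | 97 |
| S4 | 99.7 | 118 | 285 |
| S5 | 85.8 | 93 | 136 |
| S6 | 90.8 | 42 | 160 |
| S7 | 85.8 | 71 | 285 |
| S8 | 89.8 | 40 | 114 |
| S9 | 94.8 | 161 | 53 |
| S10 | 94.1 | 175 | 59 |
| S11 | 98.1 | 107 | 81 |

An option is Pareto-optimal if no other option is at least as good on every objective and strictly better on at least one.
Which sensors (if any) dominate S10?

S9

S9: accuracy 94.8≥94.1, power draw 161≤175, cost 53≤59 — dominates S10.
Others (S1, S2, S3, S4, S5, S6, S7, S8, S11) are each worse than S10 on at least one objective.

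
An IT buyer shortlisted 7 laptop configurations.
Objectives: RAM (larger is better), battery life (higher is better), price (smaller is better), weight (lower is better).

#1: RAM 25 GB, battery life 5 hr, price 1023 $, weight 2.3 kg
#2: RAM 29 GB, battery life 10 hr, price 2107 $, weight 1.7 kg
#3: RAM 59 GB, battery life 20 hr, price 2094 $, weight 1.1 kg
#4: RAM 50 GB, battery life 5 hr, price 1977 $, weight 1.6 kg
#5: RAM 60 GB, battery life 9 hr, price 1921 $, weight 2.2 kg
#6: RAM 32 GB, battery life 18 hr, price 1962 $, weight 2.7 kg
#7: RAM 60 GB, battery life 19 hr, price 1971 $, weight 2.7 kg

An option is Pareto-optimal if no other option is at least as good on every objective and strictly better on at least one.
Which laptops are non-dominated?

#1: not dominated (best price).
#2: dominated by #3 (RAM 59≥29, battery life 20≥10, price 2094≤2107, weight 1.1≤1.7).
#3: not dominated (best battery life).
#4: not dominated.
#5: not dominated.
#6: not dominated.
#7: not dominated.

#1, #3, #4, #5, #6, #7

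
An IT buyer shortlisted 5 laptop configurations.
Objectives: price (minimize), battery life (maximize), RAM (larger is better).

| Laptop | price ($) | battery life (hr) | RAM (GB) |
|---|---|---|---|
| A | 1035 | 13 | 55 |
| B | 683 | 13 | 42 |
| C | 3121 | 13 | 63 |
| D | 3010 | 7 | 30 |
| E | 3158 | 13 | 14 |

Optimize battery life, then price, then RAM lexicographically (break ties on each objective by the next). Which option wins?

First maximize battery life: best is 13, kept {A, B, C, E}.
Then minimize price: best is 683, kept {B}.

B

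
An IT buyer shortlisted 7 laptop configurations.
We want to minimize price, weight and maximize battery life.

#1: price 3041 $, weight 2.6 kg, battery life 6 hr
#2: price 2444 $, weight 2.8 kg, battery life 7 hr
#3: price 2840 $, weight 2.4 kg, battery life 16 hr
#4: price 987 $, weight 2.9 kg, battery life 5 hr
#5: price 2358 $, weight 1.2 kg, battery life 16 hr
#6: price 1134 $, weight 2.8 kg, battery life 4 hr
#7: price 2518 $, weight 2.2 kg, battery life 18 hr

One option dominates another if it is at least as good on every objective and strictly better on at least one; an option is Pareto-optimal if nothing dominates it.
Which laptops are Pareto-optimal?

#1: dominated by #3 (price 2840≤3041, weight 2.4≤2.6, battery life 16≥6).
#2: dominated by #5 (price 2358≤2444, weight 1.2≤2.8, battery life 16≥7).
#3: dominated by #5 (price 2358≤2840, weight 1.2≤2.4, battery life 16≥16).
#4: not dominated (best price).
#5: not dominated (best weight).
#6: not dominated.
#7: not dominated (best battery life).

#4, #5, #6, #7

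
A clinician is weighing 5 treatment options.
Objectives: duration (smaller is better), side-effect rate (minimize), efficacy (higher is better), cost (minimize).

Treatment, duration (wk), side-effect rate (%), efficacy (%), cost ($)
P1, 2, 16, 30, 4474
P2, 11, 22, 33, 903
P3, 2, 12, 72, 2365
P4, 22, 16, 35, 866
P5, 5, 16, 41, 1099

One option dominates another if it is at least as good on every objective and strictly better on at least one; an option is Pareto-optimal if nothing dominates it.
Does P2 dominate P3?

P2 vs P3: P2 is worse on duration (11 vs 2), so it does not dominate P3.

No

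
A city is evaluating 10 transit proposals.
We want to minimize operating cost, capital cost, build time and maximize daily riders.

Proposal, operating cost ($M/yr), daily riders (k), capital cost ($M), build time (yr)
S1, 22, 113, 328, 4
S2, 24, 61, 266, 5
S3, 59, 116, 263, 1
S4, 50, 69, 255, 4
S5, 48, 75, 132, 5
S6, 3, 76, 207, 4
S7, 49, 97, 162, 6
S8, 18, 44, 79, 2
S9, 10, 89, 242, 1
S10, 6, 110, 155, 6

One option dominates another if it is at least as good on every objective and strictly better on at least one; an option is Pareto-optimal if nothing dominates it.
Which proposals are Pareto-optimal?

S1, S3, S5, S6, S8, S9, S10

S1: not dominated.
S2: dominated by S6 (operating cost 3≤24, daily riders 76≥61, capital cost 207≤266, build time 4≤5).
S3: not dominated (best daily riders).
S4: dominated by S6 (operating cost 3≤50, daily riders 76≥69, capital cost 207≤255, build time 4≤4).
S5: not dominated.
S6: not dominated (best operating cost).
S7: dominated by S10 (operating cost 6≤49, daily riders 110≥97, capital cost 155≤162, build time 6≤6).
S8: not dominated (best capital cost).
S9: not dominated.
S10: not dominated.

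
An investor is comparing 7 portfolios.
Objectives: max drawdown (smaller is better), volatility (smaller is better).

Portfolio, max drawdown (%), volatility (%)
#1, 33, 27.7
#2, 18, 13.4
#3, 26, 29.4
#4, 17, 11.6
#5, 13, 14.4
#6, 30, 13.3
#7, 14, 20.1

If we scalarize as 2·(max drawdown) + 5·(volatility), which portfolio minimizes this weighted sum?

#4

#1: 2·33 + 5·27.7 = 204.5
#2: 2·18 + 5·13.4 = 103.0
#3: 2·26 + 5·29.4 = 199.0
#4: 2·17 + 5·11.6 = 92.0
#5: 2·13 + 5·14.4 = 98.0
#6: 2·30 + 5·13.3 = 126.5
#7: 2·14 + 5·20.1 = 128.5
Lowest: #4 at 92.0.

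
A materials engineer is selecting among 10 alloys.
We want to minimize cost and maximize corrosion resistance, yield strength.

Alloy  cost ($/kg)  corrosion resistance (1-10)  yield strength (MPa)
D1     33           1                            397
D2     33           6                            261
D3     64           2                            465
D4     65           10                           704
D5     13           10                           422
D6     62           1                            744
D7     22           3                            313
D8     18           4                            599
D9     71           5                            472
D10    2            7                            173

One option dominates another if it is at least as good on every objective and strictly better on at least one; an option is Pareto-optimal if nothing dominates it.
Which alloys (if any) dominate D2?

D5: cost 13≤33, corrosion resistance 10≥6, yield strength 422≥261 — dominates D2.
Others (D1, D3, D4, D6, D7, D8, D9, D10) are each worse than D2 on at least one objective.

D5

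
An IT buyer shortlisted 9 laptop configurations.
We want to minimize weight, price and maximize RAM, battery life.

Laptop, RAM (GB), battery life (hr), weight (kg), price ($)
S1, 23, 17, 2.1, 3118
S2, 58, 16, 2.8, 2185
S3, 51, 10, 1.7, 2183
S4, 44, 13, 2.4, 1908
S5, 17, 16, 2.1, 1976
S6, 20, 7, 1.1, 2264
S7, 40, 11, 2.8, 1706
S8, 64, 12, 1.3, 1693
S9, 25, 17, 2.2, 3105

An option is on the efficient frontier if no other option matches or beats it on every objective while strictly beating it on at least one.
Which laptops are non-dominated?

S1: not dominated.
S2: not dominated.
S3: dominated by S8 (RAM 64≥51, battery life 12≥10, weight 1.3≤1.7, price 1693≤2183).
S4: not dominated.
S5: not dominated.
S6: not dominated (best weight).
S7: dominated by S8 (RAM 64≥40, battery life 12≥11, weight 1.3≤2.8, price 1693≤1706).
S8: not dominated (best RAM).
S9: not dominated.

S1, S2, S4, S5, S6, S8, S9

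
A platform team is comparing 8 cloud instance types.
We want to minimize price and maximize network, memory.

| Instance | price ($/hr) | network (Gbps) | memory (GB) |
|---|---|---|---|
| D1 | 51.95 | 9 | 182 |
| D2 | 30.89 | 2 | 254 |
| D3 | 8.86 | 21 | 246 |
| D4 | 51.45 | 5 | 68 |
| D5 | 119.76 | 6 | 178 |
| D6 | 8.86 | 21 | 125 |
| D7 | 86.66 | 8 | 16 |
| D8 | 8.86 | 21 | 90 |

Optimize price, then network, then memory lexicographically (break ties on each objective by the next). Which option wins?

First minimize price: best is 8.86, kept {D3, D6, D8}.
Then maximize network: best is 21, kept {D3, D6, D8}.
Then maximize memory: best is 246, kept {D3}.

D3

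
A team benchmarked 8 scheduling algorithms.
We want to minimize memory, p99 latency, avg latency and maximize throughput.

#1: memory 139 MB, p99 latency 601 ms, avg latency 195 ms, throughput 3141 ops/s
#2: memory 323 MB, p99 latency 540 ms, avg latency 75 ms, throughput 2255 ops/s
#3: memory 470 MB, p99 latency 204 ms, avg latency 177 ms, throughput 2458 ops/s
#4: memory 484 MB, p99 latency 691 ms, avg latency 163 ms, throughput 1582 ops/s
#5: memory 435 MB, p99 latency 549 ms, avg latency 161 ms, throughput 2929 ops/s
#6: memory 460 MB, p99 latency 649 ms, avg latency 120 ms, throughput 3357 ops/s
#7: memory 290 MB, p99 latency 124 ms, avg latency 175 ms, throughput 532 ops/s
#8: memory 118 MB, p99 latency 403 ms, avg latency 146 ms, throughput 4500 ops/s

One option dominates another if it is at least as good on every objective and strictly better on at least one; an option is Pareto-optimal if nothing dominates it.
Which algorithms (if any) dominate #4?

#2: memory 323≤484, p99 latency 540≤691, avg latency 75≤163, throughput 2255≥1582 — dominates #4.
#5: memory 435≤484, p99 latency 549≤691, avg latency 161≤163, throughput 2929≥1582 — dominates #4.
#6: memory 460≤484, p99 latency 649≤691, avg latency 120≤163, throughput 3357≥1582 — dominates #4.
#8: memory 118≤484, p99 latency 403≤691, avg latency 146≤163, throughput 4500≥1582 — dominates #4.
Others (#1, #3, #7) are each worse than #4 on at least one objective.

#2, #5, #6, #8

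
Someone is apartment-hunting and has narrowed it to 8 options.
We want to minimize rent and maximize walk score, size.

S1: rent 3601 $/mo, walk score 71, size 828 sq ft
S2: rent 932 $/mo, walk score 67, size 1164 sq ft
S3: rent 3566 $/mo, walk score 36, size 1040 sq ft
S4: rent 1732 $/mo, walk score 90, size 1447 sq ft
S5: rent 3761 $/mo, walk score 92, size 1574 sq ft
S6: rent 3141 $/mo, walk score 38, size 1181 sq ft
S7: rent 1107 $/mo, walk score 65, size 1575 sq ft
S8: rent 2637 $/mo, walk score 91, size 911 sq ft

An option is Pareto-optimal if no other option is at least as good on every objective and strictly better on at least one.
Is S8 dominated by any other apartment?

S1: worse on rent (3601 vs 2637).
S2: worse on walk score (67 vs 91).
S3: worse on rent (3566 vs 2637).
S4: worse on walk score (90 vs 91).
S5: worse on rent (3761 vs 2637).
S6: worse on rent (3141 vs 2637).
S7: worse on walk score (65 vs 91).
No option is at least as good as S8 on every objective and strictly better on one.

No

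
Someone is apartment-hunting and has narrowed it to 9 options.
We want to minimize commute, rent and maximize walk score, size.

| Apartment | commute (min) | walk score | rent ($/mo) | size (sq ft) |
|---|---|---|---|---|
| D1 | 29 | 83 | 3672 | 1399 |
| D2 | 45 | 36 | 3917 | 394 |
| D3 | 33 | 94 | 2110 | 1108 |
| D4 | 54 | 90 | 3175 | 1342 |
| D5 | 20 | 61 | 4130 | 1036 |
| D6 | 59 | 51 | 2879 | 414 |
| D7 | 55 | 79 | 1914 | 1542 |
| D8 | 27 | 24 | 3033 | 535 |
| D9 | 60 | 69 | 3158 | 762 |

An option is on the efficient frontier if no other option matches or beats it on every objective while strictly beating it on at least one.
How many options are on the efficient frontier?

D1: not dominated.
D2: dominated by D1 (commute 29≤45, walk score 83≥36, rent 3672≤3917, size 1399≥394).
D3: not dominated (best walk score).
D4: not dominated.
D5: not dominated (best commute).
D6: dominated by D3 (commute 33≤59, walk score 94≥51, rent 2110≤2879, size 1108≥414).
D7: not dominated (best rent).
D8: not dominated.
D9: dominated by D3 (commute 33≤60, walk score 94≥69, rent 2110≤3158, size 1108≥762).
Pareto-optimal: D1, D3, D4, D5, D7, D8 → 6.

6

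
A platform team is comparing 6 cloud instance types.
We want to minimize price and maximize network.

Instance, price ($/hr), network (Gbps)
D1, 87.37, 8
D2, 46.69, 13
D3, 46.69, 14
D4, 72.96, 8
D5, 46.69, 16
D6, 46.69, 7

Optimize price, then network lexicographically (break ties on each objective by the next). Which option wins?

First minimize price: best is 46.69, kept {D2, D3, D5, D6}.
Then maximize network: best is 16, kept {D5}.

D5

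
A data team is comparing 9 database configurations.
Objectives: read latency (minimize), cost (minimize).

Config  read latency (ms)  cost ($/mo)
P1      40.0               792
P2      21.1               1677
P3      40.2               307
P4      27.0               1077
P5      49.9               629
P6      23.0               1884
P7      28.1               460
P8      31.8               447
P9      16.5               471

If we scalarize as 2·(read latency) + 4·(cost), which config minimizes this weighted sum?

P1: 2·40.0 + 4·792 = 3248.0
P2: 2·21.1 + 4·1677 = 6750.2
P3: 2·40.2 + 4·307 = 1308.4
P4: 2·27.0 + 4·1077 = 4362.0
P5: 2·49.9 + 4·629 = 2615.8
P6: 2·23.0 + 4·1884 = 7582.0
P7: 2·28.1 + 4·460 = 1896.2
P8: 2·31.8 + 4·447 = 1851.6
P9: 2·16.5 + 4·471 = 1917.0
Lowest: P3 at 1308.4.

P3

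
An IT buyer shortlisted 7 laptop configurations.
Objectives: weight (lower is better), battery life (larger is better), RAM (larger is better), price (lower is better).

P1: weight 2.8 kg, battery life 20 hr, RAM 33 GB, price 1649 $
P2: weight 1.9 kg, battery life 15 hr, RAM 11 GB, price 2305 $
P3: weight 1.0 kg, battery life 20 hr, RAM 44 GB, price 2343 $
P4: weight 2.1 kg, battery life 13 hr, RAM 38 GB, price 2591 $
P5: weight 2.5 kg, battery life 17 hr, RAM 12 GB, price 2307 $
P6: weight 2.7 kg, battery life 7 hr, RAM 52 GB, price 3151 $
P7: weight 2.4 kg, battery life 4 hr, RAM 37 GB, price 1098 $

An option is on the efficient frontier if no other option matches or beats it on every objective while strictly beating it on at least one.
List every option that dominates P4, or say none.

P3

P3: weight 1.0≤2.1, battery life 20≥13, RAM 44≥38, price 2343≤2591 — dominates P4.
Others (P1, P2, P5, P6, P7) are each worse than P4 on at least one objective.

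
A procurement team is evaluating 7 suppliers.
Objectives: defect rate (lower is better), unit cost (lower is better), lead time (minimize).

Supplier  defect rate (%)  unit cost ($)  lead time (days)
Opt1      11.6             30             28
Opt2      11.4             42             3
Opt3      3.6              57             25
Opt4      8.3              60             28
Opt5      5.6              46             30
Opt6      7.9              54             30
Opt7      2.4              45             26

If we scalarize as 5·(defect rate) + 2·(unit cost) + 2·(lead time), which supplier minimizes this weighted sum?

Opt1: 5·11.6 + 2·30 + 2·28 = 174.0
Opt2: 5·11.4 + 2·42 + 2·3 = 147.0
Opt3: 5·3.6 + 2·57 + 2·25 = 182.0
Opt4: 5·8.3 + 2·60 + 2·28 = 217.5
Opt5: 5·5.6 + 2·46 + 2·30 = 180.0
Opt6: 5·7.9 + 2·54 + 2·30 = 207.5
Opt7: 5·2.4 + 2·45 + 2·26 = 154.0
Lowest: Opt2 at 147.0.

Opt2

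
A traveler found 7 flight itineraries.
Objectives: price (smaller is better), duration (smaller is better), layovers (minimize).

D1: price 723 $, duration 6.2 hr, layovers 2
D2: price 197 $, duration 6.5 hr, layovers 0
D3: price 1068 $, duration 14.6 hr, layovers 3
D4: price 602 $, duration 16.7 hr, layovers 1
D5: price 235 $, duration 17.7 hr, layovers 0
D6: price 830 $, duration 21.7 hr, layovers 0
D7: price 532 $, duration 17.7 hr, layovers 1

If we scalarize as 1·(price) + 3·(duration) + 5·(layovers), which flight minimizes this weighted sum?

D1: 1·723 + 3·6.2 + 5·2 = 751.6
D2: 1·197 + 3·6.5 + 5·0 = 216.5
D3: 1·1068 + 3·14.6 + 5·3 = 1126.8
D4: 1·602 + 3·16.7 + 5·1 = 657.1
D5: 1·235 + 3·17.7 + 5·0 = 288.1
D6: 1·830 + 3·21.7 + 5·0 = 895.1
D7: 1·532 + 3·17.7 + 5·1 = 590.1
Lowest: D2 at 216.5.

D2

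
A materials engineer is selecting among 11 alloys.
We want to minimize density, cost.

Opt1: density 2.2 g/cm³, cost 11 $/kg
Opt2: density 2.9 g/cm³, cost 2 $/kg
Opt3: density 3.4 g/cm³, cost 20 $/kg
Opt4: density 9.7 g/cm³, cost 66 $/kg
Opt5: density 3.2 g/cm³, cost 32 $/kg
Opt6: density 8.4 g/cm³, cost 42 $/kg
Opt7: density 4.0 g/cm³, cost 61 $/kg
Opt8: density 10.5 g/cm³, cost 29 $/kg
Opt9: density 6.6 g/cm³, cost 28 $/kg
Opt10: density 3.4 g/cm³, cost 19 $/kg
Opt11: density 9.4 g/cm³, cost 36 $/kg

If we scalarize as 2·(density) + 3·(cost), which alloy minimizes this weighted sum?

Opt2

Opt1: 2·2.2 + 3·11 = 37.4
Opt2: 2·2.9 + 3·2 = 11.8
Opt3: 2·3.4 + 3·20 = 66.8
Opt4: 2·9.7 + 3·66 = 217.4
Opt5: 2·3.2 + 3·32 = 102.4
Opt6: 2·8.4 + 3·42 = 142.8
Opt7: 2·4.0 + 3·61 = 191.0
Opt8: 2·10.5 + 3·29 = 108.0
Opt9: 2·6.6 + 3·28 = 97.2
Opt10: 2·3.4 + 3·19 = 63.8
Opt11: 2·9.4 + 3·36 = 126.8
Lowest: Opt2 at 11.8.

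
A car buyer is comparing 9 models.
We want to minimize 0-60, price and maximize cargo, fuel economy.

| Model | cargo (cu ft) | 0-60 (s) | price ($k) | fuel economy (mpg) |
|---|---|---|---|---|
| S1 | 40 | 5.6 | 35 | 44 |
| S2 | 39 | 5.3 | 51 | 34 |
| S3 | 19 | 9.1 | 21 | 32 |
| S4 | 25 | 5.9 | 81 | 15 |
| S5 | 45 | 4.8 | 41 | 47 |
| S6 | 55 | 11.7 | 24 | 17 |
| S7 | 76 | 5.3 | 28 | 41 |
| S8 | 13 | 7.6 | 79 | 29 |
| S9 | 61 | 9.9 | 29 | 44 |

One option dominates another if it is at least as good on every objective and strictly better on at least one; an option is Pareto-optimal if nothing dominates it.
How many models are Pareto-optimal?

S1: not dominated.
S2: dominated by S5 (cargo 45≥39, 0-60 4.8≤5.3, price 41≤51, fuel economy 47≥34).
S3: not dominated (best price).
S4: dominated by S1 (cargo 40≥25, 0-60 5.6≤5.9, price 35≤81, fuel economy 44≥15).
S5: not dominated (best 0-60).
S6: not dominated.
S7: not dominated (best cargo).
S8: dominated by S1 (cargo 40≥13, 0-60 5.6≤7.6, price 35≤79, fuel economy 44≥29).
S9: not dominated.
Pareto-optimal: S1, S3, S5, S6, S7, S9 → 6.

6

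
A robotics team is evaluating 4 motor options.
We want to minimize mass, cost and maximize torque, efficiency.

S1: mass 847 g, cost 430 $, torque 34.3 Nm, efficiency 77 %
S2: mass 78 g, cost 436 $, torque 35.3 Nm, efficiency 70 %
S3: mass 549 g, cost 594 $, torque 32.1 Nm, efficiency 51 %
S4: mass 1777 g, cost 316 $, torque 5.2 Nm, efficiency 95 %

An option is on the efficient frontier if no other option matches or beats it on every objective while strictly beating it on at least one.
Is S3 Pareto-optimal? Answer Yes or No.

No

S2 vs S3: mass 78≤549, cost 436≤594, torque 35.3≥32.1, efficiency 70≥51 — S2 is at least as good on every objective and strictly better on at least one, so S2 dominates S3.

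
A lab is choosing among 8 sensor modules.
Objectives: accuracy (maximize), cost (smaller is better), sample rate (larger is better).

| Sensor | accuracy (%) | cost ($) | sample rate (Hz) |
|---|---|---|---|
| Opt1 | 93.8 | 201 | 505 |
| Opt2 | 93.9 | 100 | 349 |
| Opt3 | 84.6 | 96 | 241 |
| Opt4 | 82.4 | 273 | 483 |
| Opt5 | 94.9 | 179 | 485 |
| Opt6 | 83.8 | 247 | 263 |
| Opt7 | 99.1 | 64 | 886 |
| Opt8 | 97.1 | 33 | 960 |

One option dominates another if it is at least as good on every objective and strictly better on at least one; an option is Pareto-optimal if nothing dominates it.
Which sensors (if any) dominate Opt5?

Opt7: accuracy 99.1≥94.9, cost 64≤179, sample rate 886≥485 — dominates Opt5.
Opt8: accuracy 97.1≥94.9, cost 33≤179, sample rate 960≥485 — dominates Opt5.
Others (Opt1, Opt2, Opt3, Opt4, Opt6) are each worse than Opt5 on at least one objective.

Opt7, Opt8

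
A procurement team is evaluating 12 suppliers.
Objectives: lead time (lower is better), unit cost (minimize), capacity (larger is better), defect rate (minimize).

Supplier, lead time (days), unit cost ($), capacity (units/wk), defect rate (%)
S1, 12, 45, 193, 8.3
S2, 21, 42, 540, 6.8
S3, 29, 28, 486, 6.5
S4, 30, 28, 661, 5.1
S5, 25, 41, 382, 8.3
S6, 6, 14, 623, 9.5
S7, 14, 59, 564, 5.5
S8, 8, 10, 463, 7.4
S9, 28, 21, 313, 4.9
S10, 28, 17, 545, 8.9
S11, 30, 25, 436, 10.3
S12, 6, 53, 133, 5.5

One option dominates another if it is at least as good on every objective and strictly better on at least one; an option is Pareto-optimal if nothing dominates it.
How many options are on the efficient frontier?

S1: dominated by S8 (lead time 8≤12, unit cost 10≤45, capacity 463≥193, defect rate 7.4≤8.3).
S2: not dominated.
S3: not dominated.
S4: not dominated (best capacity).
S5: dominated by S8 (lead time 8≤25, unit cost 10≤41, capacity 463≥382, defect rate 7.4≤8.3).
S6: not dominated.
S7: not dominated.
S8: not dominated (best unit cost).
S9: not dominated (best defect rate).
S10: not dominated.
S11: dominated by S6 (lead time 6≤30, unit cost 14≤25, capacity 623≥436, defect rate 9.5≤10.3).
S12: not dominated.
Pareto-optimal: S2, S3, S4, S6, S7, S8, S9, S10, S12 → 9.

9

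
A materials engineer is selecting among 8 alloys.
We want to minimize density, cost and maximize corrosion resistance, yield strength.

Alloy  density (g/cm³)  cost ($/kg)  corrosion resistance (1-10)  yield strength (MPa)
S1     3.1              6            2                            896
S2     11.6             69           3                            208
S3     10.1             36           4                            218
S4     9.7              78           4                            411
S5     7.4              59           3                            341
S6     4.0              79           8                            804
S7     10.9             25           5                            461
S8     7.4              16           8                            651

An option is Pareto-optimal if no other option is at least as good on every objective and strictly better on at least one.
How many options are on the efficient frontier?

S1: not dominated (best density).
S2: dominated by S3 (density 10.1≤11.6, cost 36≤69, corrosion resistance 4≥3, yield strength 218≥208).
S3: dominated by S8 (density 7.4≤10.1, cost 16≤36, corrosion resistance 8≥4, yield strength 651≥218).
S4: dominated by S8 (density 7.4≤9.7, cost 16≤78, corrosion resistance 8≥4, yield strength 651≥411).
S5: dominated by S8 (density 7.4≤7.4, cost 16≤59, corrosion resistance 8≥3, yield strength 651≥341).
S6: not dominated.
S7: dominated by S8 (density 7.4≤10.9, cost 16≤25, corrosion resistance 8≥5, yield strength 651≥461).
S8: not dominated.
Pareto-optimal: S1, S6, S8 → 3.

3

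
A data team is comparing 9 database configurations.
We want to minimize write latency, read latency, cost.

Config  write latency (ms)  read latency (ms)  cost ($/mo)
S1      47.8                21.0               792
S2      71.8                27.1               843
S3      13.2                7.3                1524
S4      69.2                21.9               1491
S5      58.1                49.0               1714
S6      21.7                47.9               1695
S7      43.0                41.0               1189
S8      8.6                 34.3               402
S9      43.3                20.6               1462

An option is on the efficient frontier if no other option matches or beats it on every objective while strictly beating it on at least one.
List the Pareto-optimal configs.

S1, S3, S8, S9

S1: not dominated.
S2: dominated by S1 (write latency 47.8≤71.8, read latency 21.0≤27.1, cost 792≤843).
S3: not dominated (best read latency).
S4: dominated by S1 (write latency 47.8≤69.2, read latency 21.0≤21.9, cost 792≤1491).
S5: dominated by S1 (write latency 47.8≤58.1, read latency 21.0≤49.0, cost 792≤1714).
S6: dominated by S3 (write latency 13.2≤21.7, read latency 7.3≤47.9, cost 1524≤1695).
S7: dominated by S8 (write latency 8.6≤43.0, read latency 34.3≤41.0, cost 402≤1189).
S8: not dominated (best write latency).
S9: not dominated.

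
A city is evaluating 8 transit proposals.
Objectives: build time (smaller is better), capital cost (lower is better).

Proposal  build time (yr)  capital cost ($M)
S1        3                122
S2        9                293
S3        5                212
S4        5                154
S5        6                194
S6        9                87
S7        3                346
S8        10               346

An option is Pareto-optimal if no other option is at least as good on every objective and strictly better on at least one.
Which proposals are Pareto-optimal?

S1: not dominated.
S2: dominated by S1 (build time 3≤9, capital cost 122≤293).
S3: dominated by S1 (build time 3≤5, capital cost 122≤212).
S4: dominated by S1 (build time 3≤5, capital cost 122≤154).
S5: dominated by S1 (build time 3≤6, capital cost 122≤194).
S6: not dominated (best capital cost).
S7: dominated by S1 (build time 3≤3, capital cost 122≤346).
S8: dominated by S1 (build time 3≤10, capital cost 122≤346).

S1, S6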